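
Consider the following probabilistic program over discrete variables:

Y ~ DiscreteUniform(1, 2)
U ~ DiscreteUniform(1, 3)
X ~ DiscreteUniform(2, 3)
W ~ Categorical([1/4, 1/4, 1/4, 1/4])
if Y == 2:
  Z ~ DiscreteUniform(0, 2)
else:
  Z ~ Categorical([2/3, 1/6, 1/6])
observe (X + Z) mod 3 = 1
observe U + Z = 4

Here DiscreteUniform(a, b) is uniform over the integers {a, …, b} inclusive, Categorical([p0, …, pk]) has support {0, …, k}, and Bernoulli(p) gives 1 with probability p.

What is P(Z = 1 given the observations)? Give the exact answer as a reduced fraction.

Enumerate traces; 16 have nonzero weight after conditioning:
  (Y=1, U=2, X=2, W=0, Z=2) weight 1/288
  (Y=1, U=2, X=2, W=1, Z=2) weight 1/288
  (Y=1, U=2, X=2, W=2, Z=2) weight 1/288
  (Y=1, U=2, X=2, W=3, Z=2) weight 1/288
  (Y=1, U=3, X=3, W=0, Z=1) weight 1/288
  (Y=1, U=3, X=3, W=1, Z=1) weight 1/288
  (Y=1, U=3, X=3, W=2, Z=1) weight 1/288
  (Y=1, U=3, X=3, W=3, Z=1) weight 1/288
  … 8 more
Group by Z:
  weight(Z=1) = 1/24
  weight(Z=2) = 1/24
Total weight = 1/24 + 1/24 = 1/12
P(Z=1 | obs) = 1/24 / 1/12 = 1/2
P(Z=2 | obs) = 1/24 / 1/12 = 1/2

P(Z = 1 | obs) = 1/2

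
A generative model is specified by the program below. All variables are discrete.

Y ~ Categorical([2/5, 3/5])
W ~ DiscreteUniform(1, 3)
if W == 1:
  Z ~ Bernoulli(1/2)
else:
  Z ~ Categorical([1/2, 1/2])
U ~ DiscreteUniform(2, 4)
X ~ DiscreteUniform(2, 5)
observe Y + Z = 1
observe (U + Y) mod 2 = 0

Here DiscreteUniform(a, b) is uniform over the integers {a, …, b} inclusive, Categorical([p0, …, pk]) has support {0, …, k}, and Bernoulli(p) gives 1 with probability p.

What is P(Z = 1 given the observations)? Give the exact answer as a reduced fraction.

Enumerate traces; 36 have nonzero weight after conditioning:
  (Y=0, W=1, Z=1, U=2, X=2) weight 1/180
  (Y=0, W=1, Z=1, U=2, X=3) weight 1/180
  (Y=0, W=1, Z=1, U=2, X=4) weight 1/180
  (Y=0, W=1, Z=1, U=2, X=5) weight 1/180
  (Y=0, W=1, Z=1, U=4, X=2) weight 1/180
  (Y=0, W=1, Z=1, U=4, X=3) weight 1/180
  (Y=0, W=1, Z=1, U=4, X=4) weight 1/180
  (Y=0, W=1, Z=1, U=4, X=5) weight 1/180
  (Y=1, W=1, Z=0, U=3, X=2) weight 1/120
  … 27 more
Group by Z:
  weight(Z=0) = 1/10
  weight(Z=1) = 2/15
Total weight = 1/10 + 2/15 = 7/30
P(Z=0 | obs) = 1/10 / 7/30 = 3/7
P(Z=1 | obs) = 2/15 / 7/30 = 4/7

P(Z = 1 | obs) = 4/7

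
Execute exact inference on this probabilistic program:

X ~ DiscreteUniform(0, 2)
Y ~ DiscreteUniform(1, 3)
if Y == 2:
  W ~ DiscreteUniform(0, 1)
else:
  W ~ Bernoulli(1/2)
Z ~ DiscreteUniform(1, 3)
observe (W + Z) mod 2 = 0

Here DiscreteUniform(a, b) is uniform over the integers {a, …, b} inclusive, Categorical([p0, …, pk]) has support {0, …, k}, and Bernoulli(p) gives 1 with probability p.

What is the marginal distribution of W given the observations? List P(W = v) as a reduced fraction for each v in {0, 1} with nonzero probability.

P(W=0) = 1/3, P(W=1) = 2/3

Enumerate traces; 27 have nonzero weight after conditioning:
  (X=0, Y=1, W=0, Z=2) weight 1/54
  (X=0, Y=1, W=1, Z=1) weight 1/54
  (X=0, Y=1, W=1, Z=3) weight 1/54
  (X=0, Y=2, W=0, Z=2) weight 1/54
  (X=0, Y=2, W=1, Z=1) weight 1/54
  (X=0, Y=2, W=1, Z=3) weight 1/54
  (X=0, Y=3, W=0, Z=2) weight 1/54
  (X=0, Y=3, W=1, Z=1) weight 1/54
  … 19 more
Group by W:
  weight(W=0) = 1/6
  weight(W=1) = 1/3
Total weight = 1/6 + 1/3 = 1/2
P(W=0 | obs) = 1/6 / 1/2 = 1/3
P(W=1 | obs) = 1/3 / 1/2 = 2/3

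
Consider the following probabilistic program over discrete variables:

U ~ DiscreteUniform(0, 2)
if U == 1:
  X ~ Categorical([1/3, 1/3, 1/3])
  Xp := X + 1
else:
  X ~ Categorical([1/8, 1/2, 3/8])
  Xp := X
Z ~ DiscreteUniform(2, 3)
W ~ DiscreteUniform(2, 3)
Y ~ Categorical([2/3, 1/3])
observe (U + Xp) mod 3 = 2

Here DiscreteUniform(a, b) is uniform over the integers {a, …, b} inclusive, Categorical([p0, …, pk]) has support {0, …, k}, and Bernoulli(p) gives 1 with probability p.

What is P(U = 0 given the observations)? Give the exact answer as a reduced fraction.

P(U = 0 | obs) = 9/20

Enumerate traces; 24 have nonzero weight after conditioning:
  (U=0, X=2, Z=2, W=2, Y=0) weight 1/48
  (U=0, X=2, Z=2, W=2, Y=1) weight 1/96
  (U=0, X=2, Z=2, W=3, Y=0) weight 1/48
  (U=0, X=2, Z=2, W=3, Y=1) weight 1/96
  (U=0, X=2, Z=3, W=2, Y=0) weight 1/48
  (U=0, X=2, Z=3, W=2, Y=1) weight 1/96
  (U=0, X=2, Z=3, W=3, Y=0) weight 1/48
  (U=0, X=2, Z=3, W=3, Y=1) weight 1/96
  (U=1, X=0, Z=2, W=2, Y=0) weight 1/54
  (U=2, X=0, Z=2, W=2, Y=0) weight 1/144
  … 14 more
Group by U:
  weight(U=0) = 1/8
  weight(U=1) = 1/9
  weight(U=2) = 1/24
Total weight = 1/8 + 1/9 + 1/24 = 5/18
P(U=0 | obs) = 1/8 / 5/18 = 9/20
P(U=1 | obs) = 1/9 / 5/18 = 2/5
P(U=2 | obs) = 1/24 / 5/18 = 3/20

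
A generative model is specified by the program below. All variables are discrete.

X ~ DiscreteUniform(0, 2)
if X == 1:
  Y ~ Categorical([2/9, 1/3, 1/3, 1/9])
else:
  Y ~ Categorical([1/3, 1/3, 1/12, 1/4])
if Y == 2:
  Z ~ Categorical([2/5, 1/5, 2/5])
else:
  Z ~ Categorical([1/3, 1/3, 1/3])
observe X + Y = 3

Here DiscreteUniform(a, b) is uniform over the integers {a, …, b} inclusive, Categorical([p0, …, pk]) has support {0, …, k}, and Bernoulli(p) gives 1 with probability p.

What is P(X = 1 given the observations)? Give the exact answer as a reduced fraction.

Enumerate traces; 9 have nonzero weight after conditioning:
  (X=0, Y=3, Z=0) weight 1/36
  (X=0, Y=3, Z=1) weight 1/36
  (X=0, Y=3, Z=2) weight 1/36
  (X=1, Y=2, Z=0) weight 2/45
  (X=1, Y=2, Z=1) weight 1/45
  (X=1, Y=2, Z=2) weight 2/45
  (X=2, Y=1, Z=0) weight 1/27
  (X=2, Y=1, Z=1) weight 1/27
  … 1 more
Group by X:
  weight(X=0) = 1/12
  weight(X=1) = 1/9
  weight(X=2) = 1/9
Total weight = 1/12 + 1/9 + 1/9 = 11/36
P(X=0 | obs) = 1/12 / 11/36 = 3/11
P(X=1 | obs) = 1/9 / 11/36 = 4/11
P(X=2 | obs) = 1/9 / 11/36 = 4/11

P(X = 1 | obs) = 4/11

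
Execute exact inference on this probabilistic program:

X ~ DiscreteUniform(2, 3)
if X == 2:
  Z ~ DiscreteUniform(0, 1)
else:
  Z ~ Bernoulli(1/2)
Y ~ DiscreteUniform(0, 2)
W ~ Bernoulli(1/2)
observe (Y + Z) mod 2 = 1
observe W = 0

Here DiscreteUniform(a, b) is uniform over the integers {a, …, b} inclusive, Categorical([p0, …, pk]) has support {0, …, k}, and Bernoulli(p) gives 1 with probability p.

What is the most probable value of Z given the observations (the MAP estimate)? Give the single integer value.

Enumerate traces; 6 have nonzero weight after conditioning:
  (X=2, Z=0, Y=1, W=0) weight 1/24
  (X=2, Z=1, Y=0, W=0) weight 1/24
  (X=2, Z=1, Y=2, W=0) weight 1/24
  (X=3, Z=0, Y=1, W=0) weight 1/24
  (X=3, Z=1, Y=0, W=0) weight 1/24
  (X=3, Z=1, Y=2, W=0) weight 1/24
Group by Z:
  weight(Z=0) = 1/12
  weight(Z=1) = 1/6
Total weight = 1/12 + 1/6 = 1/4
P(Z=0 | obs) = 1/12 / 1/4 = 1/3
P(Z=1 | obs) = 1/6 / 1/4 = 2/3
argmax = 1

argmax_v P(Z = v | obs) = 1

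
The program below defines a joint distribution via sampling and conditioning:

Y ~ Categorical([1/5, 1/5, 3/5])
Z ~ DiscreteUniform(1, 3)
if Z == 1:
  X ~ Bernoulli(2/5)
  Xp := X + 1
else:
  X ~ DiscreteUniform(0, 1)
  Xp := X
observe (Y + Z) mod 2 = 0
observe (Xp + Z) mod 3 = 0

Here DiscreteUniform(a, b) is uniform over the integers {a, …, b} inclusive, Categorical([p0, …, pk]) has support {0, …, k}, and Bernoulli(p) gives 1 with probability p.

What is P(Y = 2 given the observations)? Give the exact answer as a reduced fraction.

Enumerate traces; 4 have nonzero weight after conditioning:
  (Y=0, Z=2, X=1) weight 1/30
  (Y=1, Z=1, X=1) weight 2/75
  (Y=1, Z=3, X=0) weight 1/30
  (Y=2, Z=2, X=1) weight 1/10
Group by Y:
  weight(Y=0) = 1/30
  weight(Y=1) = 3/50
  weight(Y=2) = 1/10
Total weight = 1/30 + 3/50 + 1/10 = 29/150
P(Y=0 | obs) = 1/30 / 29/150 = 5/29
P(Y=1 | obs) = 3/50 / 29/150 = 9/29
P(Y=2 | obs) = 1/10 / 29/150 = 15/29

P(Y = 2 | obs) = 15/29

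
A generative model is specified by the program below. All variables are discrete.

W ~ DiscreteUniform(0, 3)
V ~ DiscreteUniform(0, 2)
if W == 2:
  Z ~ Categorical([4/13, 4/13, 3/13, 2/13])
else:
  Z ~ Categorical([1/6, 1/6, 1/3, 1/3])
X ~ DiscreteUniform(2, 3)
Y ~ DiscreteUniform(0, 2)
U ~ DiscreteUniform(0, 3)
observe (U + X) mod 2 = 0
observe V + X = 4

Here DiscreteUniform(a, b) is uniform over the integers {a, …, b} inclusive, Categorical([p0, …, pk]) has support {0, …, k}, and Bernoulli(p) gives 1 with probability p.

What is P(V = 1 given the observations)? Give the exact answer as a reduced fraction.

Enumerate traces; 192 have nonzero weight after conditioning:
  (W=0, V=1, Z=0, X=3, Y=0, U=1) weight 1/1728
  (W=0, V=1, Z=0, X=3, Y=0, U=3) weight 1/1728
  (W=0, V=1, Z=0, X=3, Y=1, U=1) weight 1/1728
  (W=0, V=1, Z=0, X=3, Y=1, U=3) weight 1/1728
  (W=0, V=1, Z=0, X=3, Y=2, U=1) weight 1/1728
  (W=0, V=1, Z=0, X=3, Y=2, U=3) weight 1/1728
  (W=0, V=1, Z=1, X=3, Y=0, U=1) weight 1/1728
  (W=0, V=1, Z=1, X=3, Y=0, U=3) weight 1/1728
  (W=0, V=2, Z=0, X=2, Y=0, U=0) weight 1/1728
  … 183 more
Group by V:
  weight(V=1) = 1/12
  weight(V=2) = 1/12
Total weight = 1/12 + 1/12 = 1/6
P(V=1 | obs) = 1/12 / 1/6 = 1/2
P(V=2 | obs) = 1/12 / 1/6 = 1/2

P(V = 1 | obs) = 1/2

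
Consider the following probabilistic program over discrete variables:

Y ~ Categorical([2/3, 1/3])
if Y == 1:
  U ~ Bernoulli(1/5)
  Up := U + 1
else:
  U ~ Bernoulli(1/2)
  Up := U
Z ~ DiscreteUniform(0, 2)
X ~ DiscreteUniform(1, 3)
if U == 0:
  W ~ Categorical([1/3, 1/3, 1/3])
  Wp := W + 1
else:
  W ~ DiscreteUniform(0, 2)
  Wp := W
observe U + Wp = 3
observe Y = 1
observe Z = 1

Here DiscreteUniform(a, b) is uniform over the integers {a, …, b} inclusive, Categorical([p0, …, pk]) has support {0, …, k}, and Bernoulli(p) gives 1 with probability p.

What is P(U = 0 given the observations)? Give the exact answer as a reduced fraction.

Enumerate traces; 6 have nonzero weight after conditioning:
  (Y=1, U=0, Z=1, X=1, W=2) weight 4/405
  (Y=1, U=0, Z=1, X=2, W=2) weight 4/405
  (Y=1, U=0, Z=1, X=3, W=2) weight 4/405
  (Y=1, U=1, Z=1, X=1, W=2) weight 1/405
  (Y=1, U=1, Z=1, X=2, W=2) weight 1/405
  (Y=1, U=1, Z=1, X=3, W=2) weight 1/405
Group by U:
  weight(U=0) = 4/135
  weight(U=1) = 1/135
Total weight = 4/135 + 1/135 = 1/27
P(U=0 | obs) = 4/135 / 1/27 = 4/5
P(U=1 | obs) = 1/135 / 1/27 = 1/5

P(U = 0 | obs) = 4/5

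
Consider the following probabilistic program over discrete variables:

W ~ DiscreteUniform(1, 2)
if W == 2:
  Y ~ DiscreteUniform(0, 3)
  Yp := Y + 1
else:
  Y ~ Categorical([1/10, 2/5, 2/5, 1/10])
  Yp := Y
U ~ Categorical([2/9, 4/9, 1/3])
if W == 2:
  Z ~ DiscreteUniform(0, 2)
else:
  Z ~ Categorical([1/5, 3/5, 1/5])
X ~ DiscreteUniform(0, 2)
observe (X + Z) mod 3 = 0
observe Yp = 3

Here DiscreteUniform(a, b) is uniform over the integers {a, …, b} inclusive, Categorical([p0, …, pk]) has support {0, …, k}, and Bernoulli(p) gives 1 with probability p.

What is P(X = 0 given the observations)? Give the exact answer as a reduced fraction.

P(X = 0 | obs) = 31/105

Enumerate traces; 18 have nonzero weight after conditioning:
  (W=1, Y=3, U=0, Z=0, X=0) weight 1/1350
  (W=1, Y=3, U=0, Z=1, X=2) weight 1/450
  (W=1, Y=3, U=0, Z=2, X=1) weight 1/1350
  (W=1, Y=3, U=1, Z=0, X=0) weight 1/675
  (W=1, Y=3, U=1, Z=1, X=2) weight 1/225
  (W=1, Y=3, U=1, Z=2, X=1) weight 1/675
  (W=1, Y=3, U=2, Z=0, X=0) weight 1/900
  (W=1, Y=3, U=2, Z=1, X=2) weight 1/300
  … 10 more
Group by X:
  weight(X=0) = 31/1800
  weight(X=1) = 31/1800
  weight(X=2) = 43/1800
Total weight = 31/1800 + 31/1800 + 43/1800 = 7/120
P(X=0 | obs) = 31/1800 / 7/120 = 31/105
P(X=1 | obs) = 31/1800 / 7/120 = 31/105
P(X=2 | obs) = 43/1800 / 7/120 = 43/105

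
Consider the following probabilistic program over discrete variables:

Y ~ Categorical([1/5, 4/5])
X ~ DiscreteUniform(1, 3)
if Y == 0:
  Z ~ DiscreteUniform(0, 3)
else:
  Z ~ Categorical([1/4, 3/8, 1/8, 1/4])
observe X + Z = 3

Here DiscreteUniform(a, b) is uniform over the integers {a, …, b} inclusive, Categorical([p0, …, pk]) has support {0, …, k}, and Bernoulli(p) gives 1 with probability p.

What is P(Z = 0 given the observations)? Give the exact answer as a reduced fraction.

Enumerate traces; 6 have nonzero weight after conditioning:
  (Y=0, X=1, Z=2) weight 1/60
  (Y=0, X=2, Z=1) weight 1/60
  (Y=0, X=3, Z=0) weight 1/60
  (Y=1, X=1, Z=2) weight 1/30
  (Y=1, X=2, Z=1) weight 1/10
  (Y=1, X=3, Z=0) weight 1/15
Group by Z:
  weight(Z=0) = 1/12
  weight(Z=1) = 7/60
  weight(Z=2) = 1/20
Total weight = 1/12 + 7/60 + 1/20 = 1/4
P(Z=0 | obs) = 1/12 / 1/4 = 1/3
P(Z=1 | obs) = 7/60 / 1/4 = 7/15
P(Z=2 | obs) = 1/20 / 1/4 = 1/5

P(Z = 0 | obs) = 1/3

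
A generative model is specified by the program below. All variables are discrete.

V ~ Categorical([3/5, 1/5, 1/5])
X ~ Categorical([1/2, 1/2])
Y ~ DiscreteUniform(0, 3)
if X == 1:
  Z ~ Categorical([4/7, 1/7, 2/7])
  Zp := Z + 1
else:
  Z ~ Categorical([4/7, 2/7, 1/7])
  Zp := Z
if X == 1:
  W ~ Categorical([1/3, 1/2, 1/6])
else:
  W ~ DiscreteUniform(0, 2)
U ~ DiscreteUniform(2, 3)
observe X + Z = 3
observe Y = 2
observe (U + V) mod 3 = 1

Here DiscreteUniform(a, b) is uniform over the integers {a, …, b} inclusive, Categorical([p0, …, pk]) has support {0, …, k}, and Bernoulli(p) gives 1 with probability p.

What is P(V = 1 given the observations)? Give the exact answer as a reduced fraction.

P(V = 1 | obs) = 1/2

Enumerate traces; 6 have nonzero weight after conditioning:
  (V=1, X=1, Y=2, Z=2, W=0, U=3) weight 1/840
  (V=1, X=1, Y=2, Z=2, W=1, U=3) weight 1/560
  (V=1, X=1, Y=2, Z=2, W=2, U=3) weight 1/1680
  (V=2, X=1, Y=2, Z=2, W=0, U=2) weight 1/840
  (V=2, X=1, Y=2, Z=2, W=1, U=2) weight 1/560
  (V=2, X=1, Y=2, Z=2, W=2, U=2) weight 1/1680
Group by V:
  weight(V=1) = 1/280
  weight(V=2) = 1/280
Total weight = 1/280 + 1/280 = 1/140
P(V=1 | obs) = 1/280 / 1/140 = 1/2
P(V=2 | obs) = 1/280 / 1/140 = 1/2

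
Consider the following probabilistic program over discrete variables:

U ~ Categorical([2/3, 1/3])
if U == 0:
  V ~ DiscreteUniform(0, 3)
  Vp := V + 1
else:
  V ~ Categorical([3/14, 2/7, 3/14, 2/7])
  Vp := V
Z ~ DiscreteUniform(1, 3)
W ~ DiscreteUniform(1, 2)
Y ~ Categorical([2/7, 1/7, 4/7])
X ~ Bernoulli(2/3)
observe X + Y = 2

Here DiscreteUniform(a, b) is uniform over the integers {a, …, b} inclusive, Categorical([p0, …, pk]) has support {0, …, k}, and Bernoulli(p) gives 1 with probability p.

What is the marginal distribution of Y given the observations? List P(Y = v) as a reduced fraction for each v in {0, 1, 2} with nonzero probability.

P(Y=1) = 1/3, P(Y=2) = 2/3

Enumerate traces; 96 have nonzero weight after conditioning:
  (U=0, V=0, Z=1, W=1, Y=1, X=1) weight 1/378
  (U=0, V=0, Z=1, W=1, Y=2, X=0) weight 1/189
  (U=0, V=0, Z=1, W=2, Y=1, X=1) weight 1/378
  (U=0, V=0, Z=1, W=2, Y=2, X=0) weight 1/189
  (U=0, V=0, Z=2, W=1, Y=1, X=1) weight 1/378
  (U=0, V=0, Z=2, W=1, Y=2, X=0) weight 1/189
  (U=0, V=0, Z=2, W=2, Y=1, X=1) weight 1/378
  (U=0, V=0, Z=2, W=2, Y=2, X=0) weight 1/189
  … 88 more
Group by Y:
  weight(Y=1) = 2/21
  weight(Y=2) = 4/21
Total weight = 2/21 + 4/21 = 2/7
P(Y=1 | obs) = 2/21 / 2/7 = 1/3
P(Y=2 | obs) = 4/21 / 2/7 = 2/3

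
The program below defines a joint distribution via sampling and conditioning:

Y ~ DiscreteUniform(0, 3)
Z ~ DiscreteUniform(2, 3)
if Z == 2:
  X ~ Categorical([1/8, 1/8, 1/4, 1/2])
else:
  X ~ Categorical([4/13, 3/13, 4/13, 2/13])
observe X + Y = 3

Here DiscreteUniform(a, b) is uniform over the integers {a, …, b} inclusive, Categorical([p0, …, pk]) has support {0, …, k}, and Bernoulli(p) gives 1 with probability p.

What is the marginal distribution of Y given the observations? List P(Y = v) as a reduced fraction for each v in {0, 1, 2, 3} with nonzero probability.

P(Y=0) = 17/52, P(Y=1) = 29/104, P(Y=2) = 37/208, P(Y=3) = 45/208

Enumerate traces; 8 have nonzero weight after conditioning:
  (Y=0, Z=2, X=3) weight 1/16
  (Y=0, Z=3, X=3) weight 1/52
  (Y=1, Z=2, X=2) weight 1/32
  (Y=1, Z=3, X=2) weight 1/26
  (Y=2, Z=2, X=1) weight 1/64
  (Y=2, Z=3, X=1) weight 3/104
  (Y=3, Z=2, X=0) weight 1/64
  (Y=3, Z=3, X=0) weight 1/26
Group by Y:
  weight(Y=0) = 17/208
  weight(Y=1) = 29/416
  weight(Y=2) = 37/832
  weight(Y=3) = 45/832
Total weight = 17/208 + 29/416 + 37/832 + 45/832 = 1/4
P(Y=0 | obs) = 17/208 / 1/4 = 17/52
P(Y=1 | obs) = 29/416 / 1/4 = 29/104
P(Y=2 | obs) = 37/832 / 1/4 = 37/208
P(Y=3 | obs) = 45/832 / 1/4 = 45/208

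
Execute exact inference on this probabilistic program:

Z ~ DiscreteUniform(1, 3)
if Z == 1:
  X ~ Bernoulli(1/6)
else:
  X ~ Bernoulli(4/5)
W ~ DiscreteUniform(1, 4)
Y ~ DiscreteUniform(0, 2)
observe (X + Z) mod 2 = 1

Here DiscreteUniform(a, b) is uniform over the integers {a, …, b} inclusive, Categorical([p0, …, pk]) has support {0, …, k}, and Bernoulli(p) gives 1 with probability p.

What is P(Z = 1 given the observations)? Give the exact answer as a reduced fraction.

P(Z = 1 | obs) = 5/11

Enumerate traces; 36 have nonzero weight after conditioning:
  (Z=1, X=0, W=1, Y=0) weight 5/216
  (Z=1, X=0, W=1, Y=1) weight 5/216
  (Z=1, X=0, W=1, Y=2) weight 5/216
  (Z=1, X=0, W=2, Y=0) weight 5/216
  (Z=1, X=0, W=2, Y=1) weight 5/216
  (Z=1, X=0, W=2, Y=2) weight 5/216
  (Z=1, X=0, W=3, Y=0) weight 5/216
  (Z=1, X=0, W=3, Y=1) weight 5/216
  (Z=2, X=1, W=1, Y=0) weight 1/45
  (Z=3, X=0, W=1, Y=0) weight 1/180
  … 26 more
Group by Z:
  weight(Z=1) = 5/18
  weight(Z=2) = 4/15
  weight(Z=3) = 1/15
Total weight = 5/18 + 4/15 + 1/15 = 11/18
P(Z=1 | obs) = 5/18 / 11/18 = 5/11
P(Z=2 | obs) = 4/15 / 11/18 = 24/55
P(Z=3 | obs) = 1/15 / 11/18 = 6/55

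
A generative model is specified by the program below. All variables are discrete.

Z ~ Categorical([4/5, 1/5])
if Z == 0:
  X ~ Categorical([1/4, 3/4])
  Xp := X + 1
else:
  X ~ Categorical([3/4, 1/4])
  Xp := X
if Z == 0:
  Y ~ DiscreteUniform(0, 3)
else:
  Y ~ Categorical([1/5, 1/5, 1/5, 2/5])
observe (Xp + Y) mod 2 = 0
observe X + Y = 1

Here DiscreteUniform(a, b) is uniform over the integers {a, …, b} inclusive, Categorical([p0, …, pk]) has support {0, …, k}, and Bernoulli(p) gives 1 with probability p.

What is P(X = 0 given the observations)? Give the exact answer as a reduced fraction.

Enumerate traces; 2 have nonzero weight after conditioning:
  (Z=0, X=0, Y=1) weight 1/20
  (Z=0, X=1, Y=0) weight 3/20
Group by X:
  weight(X=0) = 1/20
  weight(X=1) = 3/20
Total weight = 1/20 + 3/20 = 1/5
P(X=0 | obs) = 1/20 / 1/5 = 1/4
P(X=1 | obs) = 3/20 / 1/5 = 3/4

P(X = 0 | obs) = 1/4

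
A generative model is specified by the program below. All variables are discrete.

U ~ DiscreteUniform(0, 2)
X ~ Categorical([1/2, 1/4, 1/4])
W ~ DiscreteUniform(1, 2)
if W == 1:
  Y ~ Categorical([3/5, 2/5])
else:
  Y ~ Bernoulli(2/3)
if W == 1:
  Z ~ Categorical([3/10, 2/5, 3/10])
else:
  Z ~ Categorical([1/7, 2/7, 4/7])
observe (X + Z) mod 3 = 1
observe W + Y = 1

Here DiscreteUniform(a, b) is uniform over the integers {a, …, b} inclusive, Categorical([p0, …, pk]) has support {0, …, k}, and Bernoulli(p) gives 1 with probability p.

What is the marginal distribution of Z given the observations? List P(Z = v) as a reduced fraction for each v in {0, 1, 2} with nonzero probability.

P(Z=0) = 3/14, P(Z=1) = 4/7, P(Z=2) = 3/14

Enumerate traces; 9 have nonzero weight after conditioning:
  (U=0, X=0, W=1, Y=0, Z=1) weight 1/50
  (U=0, X=1, W=1, Y=0, Z=0) weight 3/400
  (U=0, X=2, W=1, Y=0, Z=2) weight 3/400
  (U=1, X=0, W=1, Y=0, Z=1) weight 1/50
  (U=1, X=1, W=1, Y=0, Z=0) weight 3/400
  (U=1, X=2, W=1, Y=0, Z=2) weight 3/400
  (U=2, X=0, W=1, Y=0, Z=1) weight 1/50
  (U=2, X=1, W=1, Y=0, Z=0) weight 3/400
  … 1 more
Group by Z:
  weight(Z=0) = 9/400
  weight(Z=1) = 3/50
  weight(Z=2) = 9/400
Total weight = 9/400 + 3/50 + 9/400 = 21/200
P(Z=0 | obs) = 9/400 / 21/200 = 3/14
P(Z=1 | obs) = 3/50 / 21/200 = 4/7
P(Z=2 | obs) = 9/400 / 21/200 = 3/14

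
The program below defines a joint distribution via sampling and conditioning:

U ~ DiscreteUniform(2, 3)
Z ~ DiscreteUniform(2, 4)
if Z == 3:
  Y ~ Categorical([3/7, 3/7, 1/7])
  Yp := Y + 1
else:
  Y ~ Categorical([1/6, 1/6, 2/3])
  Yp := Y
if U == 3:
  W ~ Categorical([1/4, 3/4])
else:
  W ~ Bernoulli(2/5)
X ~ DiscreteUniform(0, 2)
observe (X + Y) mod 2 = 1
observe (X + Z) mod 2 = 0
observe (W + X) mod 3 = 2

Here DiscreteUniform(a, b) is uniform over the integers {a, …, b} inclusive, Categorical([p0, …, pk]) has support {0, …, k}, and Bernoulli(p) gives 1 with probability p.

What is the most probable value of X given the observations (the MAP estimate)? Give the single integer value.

argmax_v P(X = v | obs) = 1

Enumerate traces; 8 have nonzero weight after conditioning:
  (U=2, Z=2, Y=1, W=0, X=2) weight 1/180
  (U=2, Z=3, Y=0, W=1, X=1) weight 1/105
  (U=2, Z=3, Y=2, W=1, X=1) weight 1/315
  (U=2, Z=4, Y=1, W=0, X=2) weight 1/180
  (U=3, Z=2, Y=1, W=0, X=2) weight 1/432
  (U=3, Z=3, Y=0, W=1, X=1) weight 1/56
  (U=3, Z=3, Y=2, W=1, X=1) weight 1/168
  (U=3, Z=4, Y=1, W=0, X=2) weight 1/432
Group by X:
  weight(X=1) = 23/630
  weight(X=2) = 17/1080
Total weight = 23/630 + 17/1080 = 79/1512
P(X=1 | obs) = 23/630 / 79/1512 = 276/395
P(X=2 | obs) = 17/1080 / 79/1512 = 119/395
argmax = 1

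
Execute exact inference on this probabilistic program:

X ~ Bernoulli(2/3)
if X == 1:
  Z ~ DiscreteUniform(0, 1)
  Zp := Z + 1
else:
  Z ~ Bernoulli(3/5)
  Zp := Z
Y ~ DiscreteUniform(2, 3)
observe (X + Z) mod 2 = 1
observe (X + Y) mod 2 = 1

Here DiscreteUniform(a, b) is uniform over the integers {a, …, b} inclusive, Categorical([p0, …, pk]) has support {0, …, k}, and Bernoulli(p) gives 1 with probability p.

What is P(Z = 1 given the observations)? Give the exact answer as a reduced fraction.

Enumerate traces; 2 have nonzero weight after conditioning:
  (X=0, Z=1, Y=3) weight 1/10
  (X=1, Z=0, Y=2) weight 1/6
Group by Z:
  weight(Z=0) = 1/6
  weight(Z=1) = 1/10
Total weight = 1/6 + 1/10 = 4/15
P(Z=0 | obs) = 1/6 / 4/15 = 5/8
P(Z=1 | obs) = 1/10 / 4/15 = 3/8

P(Z = 1 | obs) = 3/8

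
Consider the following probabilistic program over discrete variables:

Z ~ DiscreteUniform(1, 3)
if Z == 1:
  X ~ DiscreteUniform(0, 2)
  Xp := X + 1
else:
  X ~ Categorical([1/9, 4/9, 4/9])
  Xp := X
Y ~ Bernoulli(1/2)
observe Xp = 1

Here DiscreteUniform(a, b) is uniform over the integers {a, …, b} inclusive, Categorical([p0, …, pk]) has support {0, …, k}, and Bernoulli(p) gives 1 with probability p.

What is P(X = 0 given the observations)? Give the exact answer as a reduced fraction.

Enumerate traces; 6 have nonzero weight after conditioning:
  (Z=1, X=0, Y=0) weight 1/18
  (Z=1, X=0, Y=1) weight 1/18
  (Z=2, X=1, Y=0) weight 2/27
  (Z=2, X=1, Y=1) weight 2/27
  (Z=3, X=1, Y=0) weight 2/27
  (Z=3, X=1, Y=1) weight 2/27
Group by X:
  weight(X=0) = 1/9
  weight(X=1) = 8/27
Total weight = 1/9 + 8/27 = 11/27
P(X=0 | obs) = 1/9 / 11/27 = 3/11
P(X=1 | obs) = 8/27 / 11/27 = 8/11

P(X = 0 | obs) = 3/11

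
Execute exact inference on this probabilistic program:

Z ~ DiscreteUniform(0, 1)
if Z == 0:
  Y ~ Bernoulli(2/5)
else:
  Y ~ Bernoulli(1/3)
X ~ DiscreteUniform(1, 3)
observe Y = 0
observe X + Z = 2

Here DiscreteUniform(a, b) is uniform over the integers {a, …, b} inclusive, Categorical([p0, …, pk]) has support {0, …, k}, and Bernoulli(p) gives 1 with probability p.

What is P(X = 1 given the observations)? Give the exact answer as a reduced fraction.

Enumerate traces; 2 have nonzero weight after conditioning:
  (Z=0, Y=0, X=2) weight 1/10
  (Z=1, Y=0, X=1) weight 1/9
Group by X:
  weight(X=1) = 1/9
  weight(X=2) = 1/10
Total weight = 1/9 + 1/10 = 19/90
P(X=1 | obs) = 1/9 / 19/90 = 10/19
P(X=2 | obs) = 1/10 / 19/90 = 9/19

P(X = 1 | obs) = 10/19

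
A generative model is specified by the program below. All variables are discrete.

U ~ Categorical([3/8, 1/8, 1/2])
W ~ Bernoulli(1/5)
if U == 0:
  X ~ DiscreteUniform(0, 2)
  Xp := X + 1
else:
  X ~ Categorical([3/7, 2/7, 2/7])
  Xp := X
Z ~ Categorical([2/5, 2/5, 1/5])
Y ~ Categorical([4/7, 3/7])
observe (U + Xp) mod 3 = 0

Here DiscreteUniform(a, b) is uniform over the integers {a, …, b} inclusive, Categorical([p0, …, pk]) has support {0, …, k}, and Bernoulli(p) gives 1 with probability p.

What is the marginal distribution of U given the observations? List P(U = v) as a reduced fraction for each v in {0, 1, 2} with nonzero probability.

Enumerate traces; 36 have nonzero weight after conditioning:
  (U=0, W=0, X=2, Z=0, Y=0) weight 4/175
  (U=0, W=0, X=2, Z=0, Y=1) weight 3/175
  (U=0, W=0, X=2, Z=1, Y=0) weight 4/175
  (U=0, W=0, X=2, Z=1, Y=1) weight 3/175
  (U=0, W=0, X=2, Z=2, Y=0) weight 2/175
  (U=0, W=0, X=2, Z=2, Y=1) weight 3/350
  (U=0, W=1, X=2, Z=0, Y=0) weight 1/175
  (U=0, W=1, X=2, Z=0, Y=1) weight 3/700
  (U=1, W=0, X=2, Z=0, Y=0) weight 8/1225
  (U=2, W=0, X=1, Z=0, Y=0) weight 32/1225
  … 26 more
Group by U:
  weight(U=0) = 1/8
  weight(U=1) = 1/28
  weight(U=2) = 1/7
Total weight = 1/8 + 1/28 + 1/7 = 17/56
P(U=0 | obs) = 1/8 / 17/56 = 7/17
P(U=1 | obs) = 1/28 / 17/56 = 2/17
P(U=2 | obs) = 1/7 / 17/56 = 8/17

P(U=0) = 7/17, P(U=1) = 2/17, P(U=2) = 8/17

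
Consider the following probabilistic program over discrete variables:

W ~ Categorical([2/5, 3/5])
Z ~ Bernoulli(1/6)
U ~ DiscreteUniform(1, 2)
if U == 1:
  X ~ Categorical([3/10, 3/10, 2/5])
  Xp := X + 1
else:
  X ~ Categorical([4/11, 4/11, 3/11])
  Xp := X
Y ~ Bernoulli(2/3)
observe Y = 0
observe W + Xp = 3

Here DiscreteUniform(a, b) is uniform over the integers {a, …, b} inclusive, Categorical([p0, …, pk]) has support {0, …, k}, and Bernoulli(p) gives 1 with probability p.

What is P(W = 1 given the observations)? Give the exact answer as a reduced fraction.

Enumerate traces; 6 have nonzero weight after conditioning:
  (W=0, Z=0, U=1, X=2, Y=0) weight 1/45
  (W=0, Z=1, U=1, X=2, Y=0) weight 1/225
  (W=1, Z=0, U=1, X=1, Y=0) weight 1/40
  (W=1, Z=0, U=2, X=2, Y=0) weight 1/44
  (W=1, Z=1, U=1, X=1, Y=0) weight 1/200
  (W=1, Z=1, U=2, X=2, Y=0) weight 1/220
Group by W:
  weight(W=0) = 2/75
  weight(W=1) = 63/1100
Total weight = 2/75 + 63/1100 = 277/3300
P(W=0 | obs) = 2/75 / 277/3300 = 88/277
P(W=1 | obs) = 63/1100 / 277/3300 = 189/277

P(W = 1 | obs) = 189/277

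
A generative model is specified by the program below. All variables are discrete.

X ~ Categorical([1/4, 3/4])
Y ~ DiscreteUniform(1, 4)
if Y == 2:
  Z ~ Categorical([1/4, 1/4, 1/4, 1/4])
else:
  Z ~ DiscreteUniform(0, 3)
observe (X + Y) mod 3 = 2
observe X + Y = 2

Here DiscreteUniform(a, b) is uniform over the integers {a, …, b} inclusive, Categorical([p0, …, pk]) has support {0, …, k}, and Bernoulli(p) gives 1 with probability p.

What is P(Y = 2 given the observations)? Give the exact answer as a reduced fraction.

Enumerate traces; 8 have nonzero weight after conditioning:
  (X=0, Y=2, Z=0) weight 1/64
  (X=0, Y=2, Z=1) weight 1/64
  (X=0, Y=2, Z=2) weight 1/64
  (X=0, Y=2, Z=3) weight 1/64
  (X=1, Y=1, Z=0) weight 3/64
  (X=1, Y=1, Z=1) weight 3/64
  (X=1, Y=1, Z=2) weight 3/64
  (X=1, Y=1, Z=3) weight 3/64
Group by Y:
  weight(Y=1) = 3/16
  weight(Y=2) = 1/16
Total weight = 3/16 + 1/16 = 1/4
P(Y=1 | obs) = 3/16 / 1/4 = 3/4
P(Y=2 | obs) = 1/16 / 1/4 = 1/4

P(Y = 2 | obs) = 1/4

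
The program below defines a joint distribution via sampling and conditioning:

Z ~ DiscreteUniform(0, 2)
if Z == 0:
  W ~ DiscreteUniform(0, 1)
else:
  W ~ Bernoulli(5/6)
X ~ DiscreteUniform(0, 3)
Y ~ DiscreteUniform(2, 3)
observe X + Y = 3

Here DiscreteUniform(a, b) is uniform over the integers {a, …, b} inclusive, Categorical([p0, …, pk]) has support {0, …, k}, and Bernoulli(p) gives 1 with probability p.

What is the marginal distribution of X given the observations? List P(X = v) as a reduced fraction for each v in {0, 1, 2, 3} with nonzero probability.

P(X=0) = 1/2, P(X=1) = 1/2

Enumerate traces; 12 have nonzero weight after conditioning:
  (Z=0, W=0, X=0, Y=3) weight 1/48
  (Z=0, W=0, X=1, Y=2) weight 1/48
  (Z=0, W=1, X=0, Y=3) weight 1/48
  (Z=0, W=1, X=1, Y=2) weight 1/48
  (Z=1, W=0, X=0, Y=3) weight 1/144
  (Z=1, W=0, X=1, Y=2) weight 1/144
  (Z=1, W=1, X=0, Y=3) weight 5/144
  (Z=1, W=1, X=1, Y=2) weight 5/144
  … 4 more
Group by X:
  weight(X=0) = 1/8
  weight(X=1) = 1/8
Total weight = 1/8 + 1/8 = 1/4
P(X=0 | obs) = 1/8 / 1/4 = 1/2
P(X=1 | obs) = 1/8 / 1/4 = 1/2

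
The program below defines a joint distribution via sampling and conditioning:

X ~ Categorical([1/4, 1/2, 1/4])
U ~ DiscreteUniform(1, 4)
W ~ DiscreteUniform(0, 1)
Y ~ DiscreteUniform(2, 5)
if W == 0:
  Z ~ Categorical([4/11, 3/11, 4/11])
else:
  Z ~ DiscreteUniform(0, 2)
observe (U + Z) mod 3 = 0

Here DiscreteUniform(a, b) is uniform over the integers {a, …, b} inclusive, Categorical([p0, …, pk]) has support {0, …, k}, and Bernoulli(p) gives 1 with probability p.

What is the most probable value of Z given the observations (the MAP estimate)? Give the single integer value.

Enumerate traces; 96 have nonzero weight after conditioning:
  (X=0, U=1, W=0, Y=2, Z=2) weight 1/352
  (X=0, U=1, W=0, Y=3, Z=2) weight 1/352
  (X=0, U=1, W=0, Y=4, Z=2) weight 1/352
  (X=0, U=1, W=0, Y=5, Z=2) weight 1/352
  (X=0, U=1, W=1, Y=2, Z=2) weight 1/384
  (X=0, U=1, W=1, Y=3, Z=2) weight 1/384
  (X=0, U=1, W=1, Y=4, Z=2) weight 1/384
  (X=0, U=1, W=1, Y=5, Z=2) weight 1/384
  (X=0, U=2, W=0, Y=2, Z=1) weight 3/1408
  (X=0, U=3, W=0, Y=2, Z=0) weight 1/352
  … 86 more
Group by Z:
  weight(Z=0) = 23/264
  weight(Z=1) = 5/66
  weight(Z=2) = 23/132
Total weight = 23/264 + 5/66 + 23/132 = 89/264
P(Z=0 | obs) = 23/264 / 89/264 = 23/89
P(Z=1 | obs) = 5/66 / 89/264 = 20/89
P(Z=2 | obs) = 23/132 / 89/264 = 46/89
argmax = 2

argmax_v P(Z = v | obs) = 2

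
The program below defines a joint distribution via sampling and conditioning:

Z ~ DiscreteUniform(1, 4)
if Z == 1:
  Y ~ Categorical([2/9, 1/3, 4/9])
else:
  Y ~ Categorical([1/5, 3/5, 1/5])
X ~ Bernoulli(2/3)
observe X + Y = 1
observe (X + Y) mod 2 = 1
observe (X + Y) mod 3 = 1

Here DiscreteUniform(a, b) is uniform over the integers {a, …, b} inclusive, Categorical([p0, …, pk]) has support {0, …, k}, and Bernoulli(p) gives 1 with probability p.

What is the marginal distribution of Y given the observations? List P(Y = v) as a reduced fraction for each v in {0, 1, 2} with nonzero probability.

Enumerate traces; 8 have nonzero weight after conditioning:
  (Z=1, Y=0, X=1) weight 1/27
  (Z=1, Y=1, X=0) weight 1/36
  (Z=2, Y=0, X=1) weight 1/30
  (Z=2, Y=1, X=0) weight 1/20
  (Z=3, Y=0, X=1) weight 1/30
  (Z=3, Y=1, X=0) weight 1/20
  (Z=4, Y=0, X=1) weight 1/30
  (Z=4, Y=1, X=0) weight 1/20
Group by Y:
  weight(Y=0) = 37/270
  weight(Y=1) = 8/45
Total weight = 37/270 + 8/45 = 17/54
P(Y=0 | obs) = 37/270 / 17/54 = 37/85
P(Y=1 | obs) = 8/45 / 17/54 = 48/85

P(Y=0) = 37/85, P(Y=1) = 48/85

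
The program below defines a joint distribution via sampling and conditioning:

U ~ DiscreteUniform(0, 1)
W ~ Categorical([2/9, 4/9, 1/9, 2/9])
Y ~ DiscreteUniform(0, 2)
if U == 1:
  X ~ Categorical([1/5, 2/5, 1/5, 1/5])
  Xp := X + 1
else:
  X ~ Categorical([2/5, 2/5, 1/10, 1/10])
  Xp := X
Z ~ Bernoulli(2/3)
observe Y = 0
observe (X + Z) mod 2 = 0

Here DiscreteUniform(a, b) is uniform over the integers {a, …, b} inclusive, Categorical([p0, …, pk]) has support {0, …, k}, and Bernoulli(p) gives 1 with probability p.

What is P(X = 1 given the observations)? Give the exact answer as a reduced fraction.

P(X = 1 | obs) = 16/31

Enumerate traces; 32 have nonzero weight after conditioning:
  (U=0, W=0, Y=0, X=0, Z=0) weight 2/405
  (U=0, W=0, Y=0, X=1, Z=1) weight 4/405
  (U=0, W=0, Y=0, X=2, Z=0) weight 1/810
  (U=0, W=0, Y=0, X=3, Z=1) weight 1/405
  (U=0, W=1, Y=0, X=0, Z=0) weight 4/405
  (U=0, W=1, Y=0, X=1, Z=1) weight 8/405
  (U=0, W=1, Y=0, X=2, Z=0) weight 1/405
  (U=0, W=1, Y=0, X=3, Z=1) weight 2/405
  … 24 more
Group by X:
  weight(X=0) = 1/30
  weight(X=1) = 4/45
  weight(X=2) = 1/60
  weight(X=3) = 1/30
Total weight = 1/30 + 4/45 + 1/60 + 1/30 = 31/180
P(X=0 | obs) = 1/30 / 31/180 = 6/31
P(X=1 | obs) = 4/45 / 31/180 = 16/31
P(X=2 | obs) = 1/60 / 31/180 = 3/31
P(X=3 | obs) = 1/30 / 31/180 = 6/31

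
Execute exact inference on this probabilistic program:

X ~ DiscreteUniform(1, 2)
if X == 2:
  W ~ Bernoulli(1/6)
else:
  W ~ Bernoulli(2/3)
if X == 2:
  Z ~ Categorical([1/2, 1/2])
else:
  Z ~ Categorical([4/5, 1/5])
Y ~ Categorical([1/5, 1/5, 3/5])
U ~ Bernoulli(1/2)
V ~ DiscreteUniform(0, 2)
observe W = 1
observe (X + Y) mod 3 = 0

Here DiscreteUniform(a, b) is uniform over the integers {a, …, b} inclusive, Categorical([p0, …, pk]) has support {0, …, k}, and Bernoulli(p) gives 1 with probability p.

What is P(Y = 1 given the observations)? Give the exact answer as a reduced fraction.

Enumerate traces; 24 have nonzero weight after conditioning:
  (X=1, W=1, Z=0, Y=2, U=0, V=0) weight 2/75
  (X=1, W=1, Z=0, Y=2, U=0, V=1) weight 2/75
  (X=1, W=1, Z=0, Y=2, U=0, V=2) weight 2/75
  (X=1, W=1, Z=0, Y=2, U=1, V=0) weight 2/75
  (X=1, W=1, Z=0, Y=2, U=1, V=1) weight 2/75
  (X=1, W=1, Z=0, Y=2, U=1, V=2) weight 2/75
  (X=1, W=1, Z=1, Y=2, U=0, V=0) weight 1/150
  (X=1, W=1, Z=1, Y=2, U=0, V=1) weight 1/150
  (X=2, W=1, Z=0, Y=1, U=0, V=0) weight 1/720
  … 15 more
Group by Y:
  weight(Y=1) = 1/60
  weight(Y=2) = 1/5
Total weight = 1/60 + 1/5 = 13/60
P(Y=1 | obs) = 1/60 / 13/60 = 1/13
P(Y=2 | obs) = 1/5 / 13/60 = 12/13

P(Y = 1 | obs) = 1/13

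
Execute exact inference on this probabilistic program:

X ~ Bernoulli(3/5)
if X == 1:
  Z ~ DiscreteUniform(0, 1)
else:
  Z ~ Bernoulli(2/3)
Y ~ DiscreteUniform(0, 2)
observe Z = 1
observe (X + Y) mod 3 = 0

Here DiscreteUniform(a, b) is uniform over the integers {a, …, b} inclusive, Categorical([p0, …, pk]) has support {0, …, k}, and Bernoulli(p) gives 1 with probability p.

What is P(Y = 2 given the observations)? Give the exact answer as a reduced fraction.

Enumerate traces; 2 have nonzero weight after conditioning:
  (X=0, Z=1, Y=0) weight 4/45
  (X=1, Z=1, Y=2) weight 1/10
Group by Y:
  weight(Y=0) = 4/45
  weight(Y=2) = 1/10
Total weight = 4/45 + 1/10 = 17/90
P(Y=0 | obs) = 4/45 / 17/90 = 8/17
P(Y=2 | obs) = 1/10 / 17/90 = 9/17

P(Y = 2 | obs) = 9/17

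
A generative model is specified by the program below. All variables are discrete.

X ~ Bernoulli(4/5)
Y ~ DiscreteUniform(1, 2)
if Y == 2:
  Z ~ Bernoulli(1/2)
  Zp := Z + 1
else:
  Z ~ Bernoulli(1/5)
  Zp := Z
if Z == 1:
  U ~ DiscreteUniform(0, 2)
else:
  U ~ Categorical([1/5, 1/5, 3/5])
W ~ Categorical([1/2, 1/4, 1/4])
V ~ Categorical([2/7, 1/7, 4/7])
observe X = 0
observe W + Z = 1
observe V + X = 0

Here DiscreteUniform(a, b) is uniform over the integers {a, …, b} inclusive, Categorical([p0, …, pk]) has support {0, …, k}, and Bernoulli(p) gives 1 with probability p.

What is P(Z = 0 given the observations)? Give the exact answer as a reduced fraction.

Enumerate traces; 12 have nonzero weight after conditioning:
  (X=0, Y=1, Z=0, U=0, W=1, V=0) weight 1/875
  (X=0, Y=1, Z=0, U=1, W=1, V=0) weight 1/875
  (X=0, Y=1, Z=0, U=2, W=1, V=0) weight 3/875
  (X=0, Y=1, Z=1, U=0, W=0, V=0) weight 1/1050
  (X=0, Y=1, Z=1, U=1, W=0, V=0) weight 1/1050
  (X=0, Y=1, Z=1, U=2, W=0, V=0) weight 1/1050
  (X=0, Y=2, Z=0, U=0, W=1, V=0) weight 1/1400
  (X=0, Y=2, Z=0, U=1, W=1, V=0) weight 1/1400
  … 4 more
Group by Z:
  weight(Z=0) = 13/1400
  weight(Z=1) = 1/100
Total weight = 13/1400 + 1/100 = 27/1400
P(Z=0 | obs) = 13/1400 / 27/1400 = 13/27
P(Z=1 | obs) = 1/100 / 27/1400 = 14/27

P(Z = 0 | obs) = 13/27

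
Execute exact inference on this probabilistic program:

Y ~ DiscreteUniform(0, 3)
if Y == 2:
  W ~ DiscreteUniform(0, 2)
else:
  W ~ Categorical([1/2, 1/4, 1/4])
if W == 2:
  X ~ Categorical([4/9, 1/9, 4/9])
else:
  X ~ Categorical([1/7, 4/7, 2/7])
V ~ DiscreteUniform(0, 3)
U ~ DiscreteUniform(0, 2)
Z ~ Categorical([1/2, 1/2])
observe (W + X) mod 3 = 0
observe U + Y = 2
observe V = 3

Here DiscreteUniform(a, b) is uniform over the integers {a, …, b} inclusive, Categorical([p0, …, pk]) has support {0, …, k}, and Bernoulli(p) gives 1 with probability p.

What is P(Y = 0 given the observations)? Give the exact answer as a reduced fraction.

P(Y = 0 | obs) = 129/394

Enumerate traces; 18 have nonzero weight after conditioning:
  (Y=0, W=0, X=0, V=3, U=2, Z=0) weight 1/1344
  (Y=0, W=0, X=0, V=3, U=2, Z=1) weight 1/1344
  (Y=0, W=1, X=2, V=3, U=2, Z=0) weight 1/1344
  (Y=0, W=1, X=2, V=3, U=2, Z=1) weight 1/1344
  (Y=0, W=2, X=1, V=3, U=2, Z=0) weight 1/3456
  (Y=0, W=2, X=1, V=3, U=2, Z=1) weight 1/3456
  (Y=1, W=0, X=0, V=3, U=1, Z=0) weight 1/1344
  (Y=1, W=0, X=0, V=3, U=1, Z=1) weight 1/1344
  (Y=2, W=0, X=0, V=3, U=0, Z=0) weight 1/2016
  … 9 more
Group by Y:
  weight(Y=0) = 43/12096
  weight(Y=1) = 43/12096
  weight(Y=2) = 17/4536
Total weight = 43/12096 + 43/12096 + 17/4536 = 197/18144
P(Y=0 | obs) = 43/12096 / 197/18144 = 129/394
P(Y=1 | obs) = 43/12096 / 197/18144 = 129/394
P(Y=2 | obs) = 17/4536 / 197/18144 = 68/197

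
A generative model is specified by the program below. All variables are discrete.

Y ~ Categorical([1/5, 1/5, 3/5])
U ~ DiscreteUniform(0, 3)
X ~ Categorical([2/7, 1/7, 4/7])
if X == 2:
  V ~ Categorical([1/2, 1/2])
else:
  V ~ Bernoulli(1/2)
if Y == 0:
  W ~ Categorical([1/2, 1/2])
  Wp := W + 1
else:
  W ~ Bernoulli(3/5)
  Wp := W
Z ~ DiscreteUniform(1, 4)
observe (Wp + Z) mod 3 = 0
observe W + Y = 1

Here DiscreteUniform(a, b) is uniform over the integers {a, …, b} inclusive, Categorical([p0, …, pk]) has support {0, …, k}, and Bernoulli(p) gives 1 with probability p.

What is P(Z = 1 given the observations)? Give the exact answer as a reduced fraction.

P(Z = 1 | obs) = 5/14

Enumerate traces; 72 have nonzero weight after conditioning:
  (Y=0, U=0, X=0, V=0, W=1, Z=1) weight 1/1120
  (Y=0, U=0, X=0, V=0, W=1, Z=4) weight 1/1120
  (Y=0, U=0, X=0, V=1, W=1, Z=1) weight 1/1120
  (Y=0, U=0, X=0, V=1, W=1, Z=4) weight 1/1120
  (Y=0, U=0, X=1, V=0, W=1, Z=1) weight 1/2240
  (Y=0, U=0, X=1, V=0, W=1, Z=4) weight 1/2240
  (Y=0, U=0, X=1, V=1, W=1, Z=1) weight 1/2240
  (Y=0, U=0, X=1, V=1, W=1, Z=4) weight 1/2240
  (Y=1, U=0, X=0, V=0, W=0, Z=3) weight 1/1400
  … 63 more
Group by Z:
  weight(Z=1) = 1/40
  weight(Z=3) = 1/50
  weight(Z=4) = 1/40
Total weight = 1/40 + 1/50 + 1/40 = 7/100
P(Z=1 | obs) = 1/40 / 7/100 = 5/14
P(Z=3 | obs) = 1/50 / 7/100 = 2/7
P(Z=4 | obs) = 1/40 / 7/100 = 5/14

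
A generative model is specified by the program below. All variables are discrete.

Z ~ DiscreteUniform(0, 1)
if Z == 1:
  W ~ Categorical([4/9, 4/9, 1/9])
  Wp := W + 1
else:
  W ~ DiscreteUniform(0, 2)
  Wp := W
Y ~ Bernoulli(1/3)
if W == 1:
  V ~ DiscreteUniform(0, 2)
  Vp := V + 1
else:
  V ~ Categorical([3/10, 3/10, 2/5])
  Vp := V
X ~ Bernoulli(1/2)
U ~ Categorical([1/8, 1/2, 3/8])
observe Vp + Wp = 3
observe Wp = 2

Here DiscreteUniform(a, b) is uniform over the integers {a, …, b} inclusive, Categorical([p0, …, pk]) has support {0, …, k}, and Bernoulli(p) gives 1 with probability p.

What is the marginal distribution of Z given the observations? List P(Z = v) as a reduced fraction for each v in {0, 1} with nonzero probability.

P(Z=0) = 27/67, P(Z=1) = 40/67

Enumerate traces; 24 have nonzero weight after conditioning:
  (Z=0, W=2, Y=0, V=1, X=0, U=0) weight 1/480
  (Z=0, W=2, Y=0, V=1, X=0, U=1) weight 1/120
  (Z=0, W=2, Y=0, V=1, X=0, U=2) weight 1/160
  (Z=0, W=2, Y=0, V=1, X=1, U=0) weight 1/480
  (Z=0, W=2, Y=0, V=1, X=1, U=1) weight 1/120
  (Z=0, W=2, Y=0, V=1, X=1, U=2) weight 1/160
  (Z=0, W=2, Y=1, V=1, X=0, U=0) weight 1/960
  (Z=0, W=2, Y=1, V=1, X=0, U=1) weight 1/240
  (Z=1, W=1, Y=0, V=0, X=0, U=0) weight 1/324
  … 15 more
Group by Z:
  weight(Z=0) = 1/20
  weight(Z=1) = 2/27
Total weight = 1/20 + 2/27 = 67/540
P(Z=0 | obs) = 1/20 / 67/540 = 27/67
P(Z=1 | obs) = 2/27 / 67/540 = 40/67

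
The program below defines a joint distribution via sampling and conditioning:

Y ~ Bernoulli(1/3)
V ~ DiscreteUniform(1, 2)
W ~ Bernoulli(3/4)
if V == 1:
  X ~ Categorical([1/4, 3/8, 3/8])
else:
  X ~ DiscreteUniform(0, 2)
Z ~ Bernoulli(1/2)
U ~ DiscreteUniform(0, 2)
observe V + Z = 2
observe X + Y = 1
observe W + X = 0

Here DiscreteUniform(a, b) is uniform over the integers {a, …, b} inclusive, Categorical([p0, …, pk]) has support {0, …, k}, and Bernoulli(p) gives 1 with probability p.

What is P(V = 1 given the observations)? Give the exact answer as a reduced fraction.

P(V = 1 | obs) = 3/7

Enumerate traces; 6 have nonzero weight after conditioning:
  (Y=1, V=1, W=0, X=0, Z=1, U=0) weight 1/576
  (Y=1, V=1, W=0, X=0, Z=1, U=1) weight 1/576
  (Y=1, V=1, W=0, X=0, Z=1, U=2) weight 1/576
  (Y=1, V=2, W=0, X=0, Z=0, U=0) weight 1/432
  (Y=1, V=2, W=0, X=0, Z=0, U=1) weight 1/432
  (Y=1, V=2, W=0, X=0, Z=0, U=2) weight 1/432
Group by V:
  weight(V=1) = 1/192
  weight(V=2) = 1/144
Total weight = 1/192 + 1/144 = 7/576
P(V=1 | obs) = 1/192 / 7/576 = 3/7
P(V=2 | obs) = 1/144 / 7/576 = 4/7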